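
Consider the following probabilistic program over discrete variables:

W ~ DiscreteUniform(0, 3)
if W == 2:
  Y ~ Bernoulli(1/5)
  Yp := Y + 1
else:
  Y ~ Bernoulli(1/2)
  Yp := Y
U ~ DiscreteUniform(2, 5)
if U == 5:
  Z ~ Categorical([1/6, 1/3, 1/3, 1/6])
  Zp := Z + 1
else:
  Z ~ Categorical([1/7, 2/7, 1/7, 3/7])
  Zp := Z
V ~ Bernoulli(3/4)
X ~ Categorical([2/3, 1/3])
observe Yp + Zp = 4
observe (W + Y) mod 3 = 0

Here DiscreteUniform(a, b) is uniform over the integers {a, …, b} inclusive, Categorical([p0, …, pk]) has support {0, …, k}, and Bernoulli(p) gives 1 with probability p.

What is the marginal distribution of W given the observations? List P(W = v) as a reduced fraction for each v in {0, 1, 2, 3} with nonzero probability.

P(W=0) = 35/134, P(W=2) = 32/67, P(W=3) = 35/134

Enumerate traces; 24 have nonzero weight after conditioning:
  (W=0, Y=0, U=5, Z=3, V=0, X=0) weight 1/1152
  (W=0, Y=0, U=5, Z=3, V=0, X=1) weight 1/2304
  (W=0, Y=0, U=5, Z=3, V=1, X=0) weight 1/384
  (W=0, Y=0, U=5, Z=3, V=1, X=1) weight 1/768
  (W=2, Y=1, U=2, Z=2, V=0, X=0) weight 1/3360
  (W=2, Y=1, U=2, Z=2, V=0, X=1) weight 1/6720
  (W=2, Y=1, U=2, Z=2, V=1, X=0) weight 1/1120
  (W=2, Y=1, U=2, Z=2, V=1, X=1) weight 1/2240
  (W=3, Y=0, U=5, Z=3, V=0, X=0) weight 1/1152
  … 15 more
Group by W:
  weight(W=0) = 1/192
  weight(W=2) = 1/105
  weight(W=3) = 1/192
Total weight = 1/192 + 1/105 + 1/192 = 67/3360
P(W=0 | obs) = 1/192 / 67/3360 = 35/134
P(W=2 | obs) = 1/105 / 67/3360 = 32/67
P(W=3 | obs) = 1/192 / 67/3360 = 35/134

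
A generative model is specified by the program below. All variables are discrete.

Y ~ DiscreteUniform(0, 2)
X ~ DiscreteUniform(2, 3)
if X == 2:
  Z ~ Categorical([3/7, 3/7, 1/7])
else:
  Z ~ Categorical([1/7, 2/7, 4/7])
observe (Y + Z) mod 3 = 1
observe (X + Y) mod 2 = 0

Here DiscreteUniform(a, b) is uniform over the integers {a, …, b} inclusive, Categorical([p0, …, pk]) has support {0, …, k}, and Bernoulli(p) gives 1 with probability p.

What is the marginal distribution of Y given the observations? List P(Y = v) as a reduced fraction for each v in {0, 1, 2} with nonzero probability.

Enumerate traces; 3 have nonzero weight after conditioning:
  (Y=0, X=2, Z=1) weight 1/14
  (Y=1, X=3, Z=0) weight 1/42
  (Y=2, X=2, Z=2) weight 1/42
Group by Y:
  weight(Y=0) = 1/14
  weight(Y=1) = 1/42
  weight(Y=2) = 1/42
Total weight = 1/14 + 1/42 + 1/42 = 5/42
P(Y=0 | obs) = 1/14 / 5/42 = 3/5
P(Y=1 | obs) = 1/42 / 5/42 = 1/5
P(Y=2 | obs) = 1/42 / 5/42 = 1/5

P(Y=0) = 3/5, P(Y=1) = 1/5, P(Y=2) = 1/5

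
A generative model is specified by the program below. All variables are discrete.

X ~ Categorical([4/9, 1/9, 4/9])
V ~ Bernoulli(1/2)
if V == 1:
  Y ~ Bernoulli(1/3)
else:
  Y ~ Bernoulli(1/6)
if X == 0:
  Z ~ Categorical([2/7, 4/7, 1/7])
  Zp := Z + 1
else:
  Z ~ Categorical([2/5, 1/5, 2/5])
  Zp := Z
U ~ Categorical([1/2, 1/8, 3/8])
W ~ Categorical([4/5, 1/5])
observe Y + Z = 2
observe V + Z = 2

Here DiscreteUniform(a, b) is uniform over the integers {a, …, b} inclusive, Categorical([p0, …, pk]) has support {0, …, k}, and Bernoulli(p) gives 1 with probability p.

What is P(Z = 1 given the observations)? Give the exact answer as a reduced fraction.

Enumerate traces; 36 have nonzero weight after conditioning:
  (X=0, V=0, Y=0, Z=2, U=0, W=0) weight 2/189
  (X=0, V=0, Y=0, Z=2, U=0, W=1) weight 1/378
  (X=0, V=0, Y=0, Z=2, U=1, W=0) weight 1/378
  (X=0, V=0, Y=0, Z=2, U=1, W=1) weight 1/1512
  (X=0, V=0, Y=0, Z=2, U=2, W=0) weight 1/126
  (X=0, V=0, Y=0, Z=2, U=2, W=1) weight 1/504
  (X=0, V=1, Y=1, Z=1, U=0, W=0) weight 16/945
  (X=0, V=1, Y=1, Z=1, U=0, W=1) weight 4/945
  … 28 more
Group by Z:
  weight(Z=1) = 23/378
  weight(Z=2) = 5/42
Total weight = 23/378 + 5/42 = 34/189
P(Z=1 | obs) = 23/378 / 34/189 = 23/68
P(Z=2 | obs) = 5/42 / 34/189 = 45/68

P(Z = 1 | obs) = 23/68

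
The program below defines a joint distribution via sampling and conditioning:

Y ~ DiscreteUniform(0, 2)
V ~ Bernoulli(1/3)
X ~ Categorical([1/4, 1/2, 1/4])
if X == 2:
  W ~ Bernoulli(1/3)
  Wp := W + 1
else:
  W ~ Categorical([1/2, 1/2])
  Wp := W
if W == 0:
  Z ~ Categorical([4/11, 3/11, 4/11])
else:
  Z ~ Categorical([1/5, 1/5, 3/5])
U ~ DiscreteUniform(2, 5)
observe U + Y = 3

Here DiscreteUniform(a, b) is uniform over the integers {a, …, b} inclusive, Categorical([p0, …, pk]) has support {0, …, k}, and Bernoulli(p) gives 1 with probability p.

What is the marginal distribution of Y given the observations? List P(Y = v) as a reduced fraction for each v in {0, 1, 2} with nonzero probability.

Enumerate traces; 72 have nonzero weight after conditioning:
  (Y=0, V=0, X=0, W=0, Z=0, U=3) weight 1/396
  (Y=0, V=0, X=0, W=0, Z=1, U=3) weight 1/528
  (Y=0, V=0, X=0, W=0, Z=2, U=3) weight 1/396
  (Y=0, V=0, X=0, W=1, Z=0, U=3) weight 1/720
  (Y=0, V=0, X=0, W=1, Z=1, U=3) weight 1/720
  (Y=0, V=0, X=0, W=1, Z=2, U=3) weight 1/240
  (Y=0, V=0, X=1, W=0, Z=0, U=3) weight 1/198
  (Y=0, V=0, X=1, W=0, Z=1, U=3) weight 1/264
  (Y=1, V=0, X=0, W=0, Z=0, U=2) weight 1/396
  … 63 more
Group by Y:
  weight(Y=0) = 1/12
  weight(Y=1) = 1/12
Total weight = 1/12 + 1/12 = 1/6
P(Y=0 | obs) = 1/12 / 1/6 = 1/2
P(Y=1 | obs) = 1/12 / 1/6 = 1/2

P(Y=0) = 1/2, P(Y=1) = 1/2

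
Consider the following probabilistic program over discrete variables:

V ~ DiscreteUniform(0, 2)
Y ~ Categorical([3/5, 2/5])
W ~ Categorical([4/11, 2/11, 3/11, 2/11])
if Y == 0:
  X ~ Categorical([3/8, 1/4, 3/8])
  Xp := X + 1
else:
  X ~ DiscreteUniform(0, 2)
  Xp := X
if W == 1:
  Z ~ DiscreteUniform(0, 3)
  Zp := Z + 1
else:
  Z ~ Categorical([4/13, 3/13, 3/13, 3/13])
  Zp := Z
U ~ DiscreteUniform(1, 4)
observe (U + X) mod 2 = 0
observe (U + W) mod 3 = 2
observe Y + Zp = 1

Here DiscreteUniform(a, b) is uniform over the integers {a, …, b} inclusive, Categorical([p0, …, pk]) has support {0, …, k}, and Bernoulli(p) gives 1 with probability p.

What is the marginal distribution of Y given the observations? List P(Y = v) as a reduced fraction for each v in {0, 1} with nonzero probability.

Enumerate traces; 39 have nonzero weight after conditioning:
  (V=0, Y=0, W=0, X=0, Z=1, U=2) weight 9/5720
  (V=0, Y=0, W=0, X=2, Z=1, U=2) weight 9/5720
  (V=0, Y=0, W=1, X=0, Z=0, U=4) weight 3/3520
  (V=0, Y=0, W=1, X=1, Z=0, U=1) weight 1/1760
  (V=0, Y=0, W=1, X=2, Z=0, U=4) weight 3/3520
  (V=0, Y=0, W=2, X=1, Z=1, U=3) weight 9/11440
  (V=0, Y=0, W=3, X=0, Z=1, U=2) weight 9/11440
  (V=0, Y=0, W=3, X=2, Z=1, U=2) weight 9/11440
  (V=0, Y=1, W=0, X=0, Z=0, U=2) weight 8/6435
  … 30 more
Group by Y:
  weight(Y=0) = 267/11440
  weight(Y=1) = 2/143
Total weight = 267/11440 + 2/143 = 427/11440
P(Y=0 | obs) = 267/11440 / 427/11440 = 267/427
P(Y=1 | obs) = 2/143 / 427/11440 = 160/427

P(Y=0) = 267/427, P(Y=1) = 160/427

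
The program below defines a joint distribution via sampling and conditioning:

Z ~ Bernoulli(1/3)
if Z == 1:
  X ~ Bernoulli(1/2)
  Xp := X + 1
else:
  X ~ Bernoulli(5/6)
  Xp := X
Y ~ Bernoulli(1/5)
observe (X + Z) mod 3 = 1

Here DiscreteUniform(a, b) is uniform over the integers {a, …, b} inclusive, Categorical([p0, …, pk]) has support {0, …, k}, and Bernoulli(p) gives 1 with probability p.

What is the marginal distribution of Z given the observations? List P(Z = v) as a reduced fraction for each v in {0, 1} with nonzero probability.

P(Z=0) = 10/13, P(Z=1) = 3/13

Enumerate traces; 4 have nonzero weight after conditioning:
  (Z=0, X=1, Y=0) weight 4/9
  (Z=0, X=1, Y=1) weight 1/9
  (Z=1, X=0, Y=0) weight 2/15
  (Z=1, X=0, Y=1) weight 1/30
Group by Z:
  weight(Z=0) = 5/9
  weight(Z=1) = 1/6
Total weight = 5/9 + 1/6 = 13/18
P(Z=0 | obs) = 5/9 / 13/18 = 10/13
P(Z=1 | obs) = 1/6 / 13/18 = 3/13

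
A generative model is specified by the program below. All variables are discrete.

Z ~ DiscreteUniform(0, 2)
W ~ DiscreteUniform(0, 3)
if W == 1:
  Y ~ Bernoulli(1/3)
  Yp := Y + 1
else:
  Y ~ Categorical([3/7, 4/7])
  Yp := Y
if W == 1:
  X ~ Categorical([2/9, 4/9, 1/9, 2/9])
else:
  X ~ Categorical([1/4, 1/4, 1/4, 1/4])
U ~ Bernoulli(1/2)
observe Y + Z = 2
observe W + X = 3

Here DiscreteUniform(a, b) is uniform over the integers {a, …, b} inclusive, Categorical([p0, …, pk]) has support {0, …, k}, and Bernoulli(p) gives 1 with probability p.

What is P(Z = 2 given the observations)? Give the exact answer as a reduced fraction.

P(Z = 2 | obs) = 299/651

Enumerate traces; 16 have nonzero weight after conditioning:
  (Z=1, W=0, Y=1, X=3, U=0) weight 1/168
  (Z=1, W=0, Y=1, X=3, U=1) weight 1/168
  (Z=1, W=1, Y=1, X=2, U=0) weight 1/648
  (Z=1, W=1, Y=1, X=2, U=1) weight 1/648
  (Z=1, W=2, Y=1, X=1, U=0) weight 1/168
  (Z=1, W=2, Y=1, X=1, U=1) weight 1/168
  (Z=1, W=3, Y=1, X=0, U=0) weight 1/168
  (Z=1, W=3, Y=1, X=0, U=1) weight 1/168
  (Z=2, W=0, Y=0, X=3, U=0) weight 1/224
  … 7 more
Group by Z:
  weight(Z=1) = 22/567
  weight(Z=2) = 299/9072
Total weight = 22/567 + 299/9072 = 31/432
P(Z=1 | obs) = 22/567 / 31/432 = 352/651
P(Z=2 | obs) = 299/9072 / 31/432 = 299/651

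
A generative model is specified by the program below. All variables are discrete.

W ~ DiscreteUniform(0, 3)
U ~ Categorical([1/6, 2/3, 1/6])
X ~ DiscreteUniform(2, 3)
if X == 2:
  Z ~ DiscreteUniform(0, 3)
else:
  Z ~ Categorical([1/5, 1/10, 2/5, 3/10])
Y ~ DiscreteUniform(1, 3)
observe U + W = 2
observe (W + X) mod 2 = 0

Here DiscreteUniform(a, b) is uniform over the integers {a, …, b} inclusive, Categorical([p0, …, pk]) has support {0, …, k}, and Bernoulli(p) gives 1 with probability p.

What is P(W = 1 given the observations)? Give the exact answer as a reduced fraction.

P(W = 1 | obs) = 2/3

Enumerate traces; 36 have nonzero weight after conditioning:
  (W=0, U=2, X=2, Z=0, Y=1) weight 1/576
  (W=0, U=2, X=2, Z=0, Y=2) weight 1/576
  (W=0, U=2, X=2, Z=0, Y=3) weight 1/576
  (W=0, U=2, X=2, Z=1, Y=1) weight 1/576
  (W=0, U=2, X=2, Z=1, Y=2) weight 1/576
  (W=0, U=2, X=2, Z=1, Y=3) weight 1/576
  (W=0, U=2, X=2, Z=2, Y=1) weight 1/576
  (W=0, U=2, X=2, Z=2, Y=2) weight 1/576
  (W=1, U=1, X=3, Z=0, Y=1) weight 1/180
  (W=2, U=0, X=2, Z=0, Y=1) weight 1/576
  … 26 more
Group by W:
  weight(W=0) = 1/48
  weight(W=1) = 1/12
  weight(W=2) = 1/48
Total weight = 1/48 + 1/12 + 1/48 = 1/8
P(W=0 | obs) = 1/48 / 1/8 = 1/6
P(W=1 | obs) = 1/12 / 1/8 = 2/3
P(W=2 | obs) = 1/48 / 1/8 = 1/6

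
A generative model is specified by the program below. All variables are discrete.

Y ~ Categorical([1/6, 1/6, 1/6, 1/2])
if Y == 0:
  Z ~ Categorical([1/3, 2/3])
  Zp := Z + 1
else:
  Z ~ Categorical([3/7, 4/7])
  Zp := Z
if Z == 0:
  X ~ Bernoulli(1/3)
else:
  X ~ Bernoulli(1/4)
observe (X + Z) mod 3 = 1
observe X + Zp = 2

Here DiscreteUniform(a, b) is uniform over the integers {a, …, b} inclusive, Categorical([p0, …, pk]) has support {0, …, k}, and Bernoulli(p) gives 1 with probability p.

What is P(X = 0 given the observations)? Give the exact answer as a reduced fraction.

Enumerate traces; 2 have nonzero weight after conditioning:
  (Y=0, Z=0, X=1) weight 1/54
  (Y=0, Z=1, X=0) weight 1/12
Group by X:
  weight(X=0) = 1/12
  weight(X=1) = 1/54
Total weight = 1/12 + 1/54 = 11/108
P(X=0 | obs) = 1/12 / 11/108 = 9/11
P(X=1 | obs) = 1/54 / 11/108 = 2/11

P(X = 0 | obs) = 9/11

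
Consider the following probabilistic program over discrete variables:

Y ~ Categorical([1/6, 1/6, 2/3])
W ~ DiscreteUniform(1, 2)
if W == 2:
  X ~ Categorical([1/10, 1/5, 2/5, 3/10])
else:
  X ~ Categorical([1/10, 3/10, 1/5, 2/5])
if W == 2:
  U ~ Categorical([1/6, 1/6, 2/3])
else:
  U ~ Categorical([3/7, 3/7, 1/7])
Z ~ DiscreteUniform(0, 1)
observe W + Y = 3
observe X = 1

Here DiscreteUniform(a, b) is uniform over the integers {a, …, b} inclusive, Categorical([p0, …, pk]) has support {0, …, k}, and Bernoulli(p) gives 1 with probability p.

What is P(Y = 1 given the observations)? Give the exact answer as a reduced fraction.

P(Y = 1 | obs) = 1/7

Enumerate traces; 12 have nonzero weight after conditioning:
  (Y=1, W=2, X=1, U=0, Z=0) weight 1/720
  (Y=1, W=2, X=1, U=0, Z=1) weight 1/720
  (Y=1, W=2, X=1, U=1, Z=0) weight 1/720
  (Y=1, W=2, X=1, U=1, Z=1) weight 1/720
  (Y=1, W=2, X=1, U=2, Z=0) weight 1/180
  (Y=1, W=2, X=1, U=2, Z=1) weight 1/180
  (Y=2, W=1, X=1, U=0, Z=0) weight 3/140
  (Y=2, W=1, X=1, U=0, Z=1) weight 3/140
  … 4 more
Group by Y:
  weight(Y=1) = 1/60
  weight(Y=2) = 1/10
Total weight = 1/60 + 1/10 = 7/60
P(Y=1 | obs) = 1/60 / 7/60 = 1/7
P(Y=2 | obs) = 1/10 / 7/60 = 6/7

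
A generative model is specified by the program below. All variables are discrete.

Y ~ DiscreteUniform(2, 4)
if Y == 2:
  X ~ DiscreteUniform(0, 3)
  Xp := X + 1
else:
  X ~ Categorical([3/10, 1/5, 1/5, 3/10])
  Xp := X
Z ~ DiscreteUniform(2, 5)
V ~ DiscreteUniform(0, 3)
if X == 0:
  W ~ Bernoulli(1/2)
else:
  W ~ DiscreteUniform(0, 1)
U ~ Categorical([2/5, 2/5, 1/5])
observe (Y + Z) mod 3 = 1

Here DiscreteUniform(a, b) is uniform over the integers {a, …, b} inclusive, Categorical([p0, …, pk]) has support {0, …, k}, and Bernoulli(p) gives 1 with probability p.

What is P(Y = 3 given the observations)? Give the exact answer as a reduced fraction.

Enumerate traces; 384 have nonzero weight after conditioning:
  (Y=2, X=0, Z=2, V=0, W=0, U=0) weight 1/960
  (Y=2, X=0, Z=2, V=0, W=0, U=1) weight 1/960
  (Y=2, X=0, Z=2, V=0, W=0, U=2) weight 1/1920
  (Y=2, X=0, Z=2, V=0, W=1, U=0) weight 1/960
  (Y=2, X=0, Z=2, V=0, W=1, U=1) weight 1/960
  (Y=2, X=0, Z=2, V=0, W=1, U=2) weight 1/1920
  (Y=2, X=0, Z=2, V=1, W=0, U=0) weight 1/960
  (Y=2, X=0, Z=2, V=1, W=0, U=1) weight 1/960
  (Y=3, X=0, Z=4, V=0, W=0, U=0) weight 1/800
  (Y=4, X=0, Z=3, V=0, W=0, U=0) weight 1/800
  … 374 more
Group by Y:
  weight(Y=2) = 1/6
  weight(Y=3) = 1/12
  weight(Y=4) = 1/12
Total weight = 1/6 + 1/12 + 1/12 = 1/3
P(Y=2 | obs) = 1/6 / 1/3 = 1/2
P(Y=3 | obs) = 1/12 / 1/3 = 1/4
P(Y=4 | obs) = 1/12 / 1/3 = 1/4

P(Y = 3 | obs) = 1/4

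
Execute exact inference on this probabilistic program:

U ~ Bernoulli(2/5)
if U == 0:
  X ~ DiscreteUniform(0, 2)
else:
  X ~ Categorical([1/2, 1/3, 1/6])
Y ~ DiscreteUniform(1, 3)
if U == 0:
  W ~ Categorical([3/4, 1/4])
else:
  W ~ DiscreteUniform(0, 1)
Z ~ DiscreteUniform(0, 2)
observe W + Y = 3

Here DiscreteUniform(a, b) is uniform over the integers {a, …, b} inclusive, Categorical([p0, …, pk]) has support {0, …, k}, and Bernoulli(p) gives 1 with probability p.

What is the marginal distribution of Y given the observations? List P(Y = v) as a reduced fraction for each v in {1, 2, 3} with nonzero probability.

P(Y=2) = 7/20, P(Y=3) = 13/20

Enumerate traces; 36 have nonzero weight after conditioning:
  (U=0, X=0, Y=2, W=1, Z=0) weight 1/180
  (U=0, X=0, Y=2, W=1, Z=1) weight 1/180
  (U=0, X=0, Y=2, W=1, Z=2) weight 1/180
  (U=0, X=0, Y=3, W=0, Z=0) weight 1/60
  (U=0, X=0, Y=3, W=0, Z=1) weight 1/60
  (U=0, X=0, Y=3, W=0, Z=2) weight 1/60
  (U=0, X=1, Y=2, W=1, Z=0) weight 1/180
  (U=0, X=1, Y=2, W=1, Z=1) weight 1/180
  … 28 more
Group by Y:
  weight(Y=2) = 7/60
  weight(Y=3) = 13/60
Total weight = 7/60 + 13/60 = 1/3
P(Y=2 | obs) = 7/60 / 1/3 = 7/20
P(Y=3 | obs) = 13/60 / 1/3 = 13/20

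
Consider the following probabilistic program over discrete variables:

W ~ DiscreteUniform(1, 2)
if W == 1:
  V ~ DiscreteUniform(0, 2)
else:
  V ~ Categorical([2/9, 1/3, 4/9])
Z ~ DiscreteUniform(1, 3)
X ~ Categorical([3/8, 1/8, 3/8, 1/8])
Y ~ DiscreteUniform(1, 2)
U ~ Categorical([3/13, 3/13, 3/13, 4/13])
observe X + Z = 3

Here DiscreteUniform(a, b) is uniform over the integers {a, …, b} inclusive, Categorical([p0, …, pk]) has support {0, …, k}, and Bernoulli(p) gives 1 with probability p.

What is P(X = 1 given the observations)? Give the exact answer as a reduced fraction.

P(X = 1 | obs) = 1/7

Enumerate traces; 144 have nonzero weight after conditioning:
  (W=1, V=0, Z=1, X=2, Y=1, U=0) weight 1/416
  (W=1, V=0, Z=1, X=2, Y=1, U=1) weight 1/416
  (W=1, V=0, Z=1, X=2, Y=1, U=2) weight 1/416
  (W=1, V=0, Z=1, X=2, Y=1, U=3) weight 1/312
  (W=1, V=0, Z=1, X=2, Y=2, U=0) weight 1/416
  (W=1, V=0, Z=1, X=2, Y=2, U=1) weight 1/416
  (W=1, V=0, Z=1, X=2, Y=2, U=2) weight 1/416
  (W=1, V=0, Z=1, X=2, Y=2, U=3) weight 1/312
  (W=1, V=0, Z=2, X=1, Y=1, U=0) weight 1/1248
  (W=1, V=0, Z=3, X=0, Y=1, U=0) weight 1/416
  … 134 more
Group by X:
  weight(X=0) = 1/8
  weight(X=1) = 1/24
  weight(X=2) = 1/8
Total weight = 1/8 + 1/24 + 1/8 = 7/24
P(X=0 | obs) = 1/8 / 7/24 = 3/7
P(X=1 | obs) = 1/24 / 7/24 = 1/7
P(X=2 | obs) = 1/8 / 7/24 = 3/7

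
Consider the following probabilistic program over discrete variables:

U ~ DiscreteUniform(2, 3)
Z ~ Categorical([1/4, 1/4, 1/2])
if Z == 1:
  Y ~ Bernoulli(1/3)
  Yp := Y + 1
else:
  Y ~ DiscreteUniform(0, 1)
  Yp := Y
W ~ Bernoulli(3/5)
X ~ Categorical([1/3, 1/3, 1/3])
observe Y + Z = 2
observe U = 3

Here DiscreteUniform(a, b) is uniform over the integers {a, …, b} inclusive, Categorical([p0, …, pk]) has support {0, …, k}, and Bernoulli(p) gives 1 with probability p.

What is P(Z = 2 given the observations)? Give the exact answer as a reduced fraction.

Enumerate traces; 12 have nonzero weight after conditioning:
  (U=3, Z=1, Y=1, W=0, X=0) weight 1/180
  (U=3, Z=1, Y=1, W=0, X=1) weight 1/180
  (U=3, Z=1, Y=1, W=0, X=2) weight 1/180
  (U=3, Z=1, Y=1, W=1, X=0) weight 1/120
  (U=3, Z=1, Y=1, W=1, X=1) weight 1/120
  (U=3, Z=1, Y=1, W=1, X=2) weight 1/120
  (U=3, Z=2, Y=0, W=0, X=0) weight 1/60
  (U=3, Z=2, Y=0, W=0, X=1) weight 1/60
  … 4 more
Group by Z:
  weight(Z=1) = 1/24
  weight(Z=2) = 1/8
Total weight = 1/24 + 1/8 = 1/6
P(Z=1 | obs) = 1/24 / 1/6 = 1/4
P(Z=2 | obs) = 1/8 / 1/6 = 3/4

P(Z = 2 | obs) = 3/4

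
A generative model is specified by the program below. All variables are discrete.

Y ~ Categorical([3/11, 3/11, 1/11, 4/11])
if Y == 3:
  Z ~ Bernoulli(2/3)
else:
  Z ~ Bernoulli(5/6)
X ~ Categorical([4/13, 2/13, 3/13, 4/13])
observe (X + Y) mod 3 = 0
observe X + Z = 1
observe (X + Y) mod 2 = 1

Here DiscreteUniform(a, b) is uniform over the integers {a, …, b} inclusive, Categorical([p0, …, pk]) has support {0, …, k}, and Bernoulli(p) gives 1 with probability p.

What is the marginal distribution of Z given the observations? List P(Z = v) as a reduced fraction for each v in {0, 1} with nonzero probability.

P(Z=0) = 1/33, P(Z=1) = 32/33

Enumerate traces; 2 have nonzero weight after conditioning:
  (Y=2, Z=0, X=1) weight 1/429
  (Y=3, Z=1, X=0) weight 32/429
Group by Z:
  weight(Z=0) = 1/429
  weight(Z=1) = 32/429
Total weight = 1/429 + 32/429 = 1/13
P(Z=0 | obs) = 1/429 / 1/13 = 1/33
P(Z=1 | obs) = 32/429 / 1/13 = 32/33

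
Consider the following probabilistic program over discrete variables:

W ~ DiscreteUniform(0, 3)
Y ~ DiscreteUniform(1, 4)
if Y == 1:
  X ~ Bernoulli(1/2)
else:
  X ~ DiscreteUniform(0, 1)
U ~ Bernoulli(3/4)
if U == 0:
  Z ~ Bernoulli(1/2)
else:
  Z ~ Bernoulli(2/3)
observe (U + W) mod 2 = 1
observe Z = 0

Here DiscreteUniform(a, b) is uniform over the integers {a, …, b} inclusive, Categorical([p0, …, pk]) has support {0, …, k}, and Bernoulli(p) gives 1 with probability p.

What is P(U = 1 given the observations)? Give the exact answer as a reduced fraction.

Enumerate traces; 32 have nonzero weight after conditioning:
  (W=0, Y=1, X=0, U=1, Z=0) weight 1/128
  (W=0, Y=1, X=1, U=1, Z=0) weight 1/128
  (W=0, Y=2, X=0, U=1, Z=0) weight 1/128
  (W=0, Y=2, X=1, U=1, Z=0) weight 1/128
  (W=0, Y=3, X=0, U=1, Z=0) weight 1/128
  (W=0, Y=3, X=1, U=1, Z=0) weight 1/128
  (W=0, Y=4, X=0, U=1, Z=0) weight 1/128
  (W=0, Y=4, X=1, U=1, Z=0) weight 1/128
  (W=1, Y=1, X=0, U=0, Z=0) weight 1/256
  … 23 more
Group by U:
  weight(U=0) = 1/16
  weight(U=1) = 1/8
Total weight = 1/16 + 1/8 = 3/16
P(U=0 | obs) = 1/16 / 3/16 = 1/3
P(U=1 | obs) = 1/8 / 3/16 = 2/3

P(U = 1 | obs) = 2/3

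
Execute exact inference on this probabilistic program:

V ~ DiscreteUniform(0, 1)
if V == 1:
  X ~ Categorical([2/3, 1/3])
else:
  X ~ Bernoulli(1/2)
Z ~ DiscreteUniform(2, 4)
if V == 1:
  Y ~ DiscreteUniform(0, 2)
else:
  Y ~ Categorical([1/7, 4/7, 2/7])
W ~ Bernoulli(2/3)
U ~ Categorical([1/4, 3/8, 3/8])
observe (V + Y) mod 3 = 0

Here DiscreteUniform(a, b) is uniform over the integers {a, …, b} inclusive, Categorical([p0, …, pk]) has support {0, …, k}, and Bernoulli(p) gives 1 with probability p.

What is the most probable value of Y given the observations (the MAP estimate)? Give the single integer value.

Enumerate traces; 72 have nonzero weight after conditioning:
  (V=0, X=0, Z=2, Y=0, W=0, U=0) weight 1/1008
  (V=0, X=0, Z=2, Y=0, W=0, U=1) weight 1/672
  (V=0, X=0, Z=2, Y=0, W=0, U=2) weight 1/672
  (V=0, X=0, Z=2, Y=0, W=1, U=0) weight 1/504
  (V=0, X=0, Z=2, Y=0, W=1, U=1) weight 1/336
  (V=0, X=0, Z=2, Y=0, W=1, U=2) weight 1/336
  (V=0, X=0, Z=3, Y=0, W=0, U=0) weight 1/1008
  (V=0, X=0, Z=3, Y=0, W=0, U=1) weight 1/672
  (V=1, X=0, Z=2, Y=2, W=0, U=0) weight 1/324
  … 63 more
Group by Y:
  weight(Y=0) = 1/14
  weight(Y=2) = 1/6
Total weight = 1/14 + 1/6 = 5/21
P(Y=0 | obs) = 1/14 / 5/21 = 3/10
P(Y=2 | obs) = 1/6 / 5/21 = 7/10
argmax = 2

argmax_v P(Y = v | obs) = 2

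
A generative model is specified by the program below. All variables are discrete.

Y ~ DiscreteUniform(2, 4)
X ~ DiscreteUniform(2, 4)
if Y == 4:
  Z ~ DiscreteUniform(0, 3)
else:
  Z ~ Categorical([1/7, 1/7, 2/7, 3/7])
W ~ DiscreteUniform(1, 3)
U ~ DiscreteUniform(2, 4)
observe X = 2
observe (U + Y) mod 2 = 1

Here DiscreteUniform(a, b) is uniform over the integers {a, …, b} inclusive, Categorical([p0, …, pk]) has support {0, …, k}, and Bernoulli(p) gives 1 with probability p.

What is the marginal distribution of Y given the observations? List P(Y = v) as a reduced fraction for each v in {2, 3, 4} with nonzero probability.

Enumerate traces; 48 have nonzero weight after conditioning:
  (Y=2, X=2, Z=0, W=1, U=3) weight 1/567
  (Y=2, X=2, Z=0, W=2, U=3) weight 1/567
  (Y=2, X=2, Z=0, W=3, U=3) weight 1/567
  (Y=2, X=2, Z=1, W=1, U=3) weight 1/567
  (Y=2, X=2, Z=1, W=2, U=3) weight 1/567
  (Y=2, X=2, Z=1, W=3, U=3) weight 1/567
  (Y=2, X=2, Z=2, W=1, U=3) weight 2/567
  (Y=2, X=2, Z=2, W=2, U=3) weight 2/567
  (Y=3, X=2, Z=0, W=1, U=2) weight 1/567
  (Y=4, X=2, Z=0, W=1, U=3) weight 1/324
  … 38 more
Group by Y:
  weight(Y=2) = 1/27
  weight(Y=3) = 2/27
  weight(Y=4) = 1/27
Total weight = 1/27 + 2/27 + 1/27 = 4/27
P(Y=2 | obs) = 1/27 / 4/27 = 1/4
P(Y=3 | obs) = 2/27 / 4/27 = 1/2
P(Y=4 | obs) = 1/27 / 4/27 = 1/4

P(Y=2) = 1/4, P(Y=3) = 1/2, P(Y=4) = 1/4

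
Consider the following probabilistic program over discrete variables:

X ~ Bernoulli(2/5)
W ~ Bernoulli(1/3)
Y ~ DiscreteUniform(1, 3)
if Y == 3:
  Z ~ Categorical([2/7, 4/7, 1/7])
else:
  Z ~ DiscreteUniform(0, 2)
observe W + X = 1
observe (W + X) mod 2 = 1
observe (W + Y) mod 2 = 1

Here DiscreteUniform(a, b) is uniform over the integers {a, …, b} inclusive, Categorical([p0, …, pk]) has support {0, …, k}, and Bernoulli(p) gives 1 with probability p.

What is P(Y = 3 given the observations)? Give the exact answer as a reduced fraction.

P(Y = 3 | obs) = 4/11

Enumerate traces; 9 have nonzero weight after conditioning:
  (X=0, W=1, Y=2, Z=0) weight 1/45
  (X=0, W=1, Y=2, Z=1) weight 1/45
  (X=0, W=1, Y=2, Z=2) weight 1/45
  (X=1, W=0, Y=1, Z=0) weight 4/135
  (X=1, W=0, Y=1, Z=1) weight 4/135
  (X=1, W=0, Y=1, Z=2) weight 4/135
  (X=1, W=0, Y=3, Z=0) weight 8/315
  (X=1, W=0, Y=3, Z=1) weight 16/315
  … 1 more
Group by Y:
  weight(Y=1) = 4/45
  weight(Y=2) = 1/15
  weight(Y=3) = 4/45
Total weight = 4/45 + 1/15 + 4/45 = 11/45
P(Y=1 | obs) = 4/45 / 11/45 = 4/11
P(Y=2 | obs) = 1/15 / 11/45 = 3/11
P(Y=3 | obs) = 4/45 / 11/45 = 4/11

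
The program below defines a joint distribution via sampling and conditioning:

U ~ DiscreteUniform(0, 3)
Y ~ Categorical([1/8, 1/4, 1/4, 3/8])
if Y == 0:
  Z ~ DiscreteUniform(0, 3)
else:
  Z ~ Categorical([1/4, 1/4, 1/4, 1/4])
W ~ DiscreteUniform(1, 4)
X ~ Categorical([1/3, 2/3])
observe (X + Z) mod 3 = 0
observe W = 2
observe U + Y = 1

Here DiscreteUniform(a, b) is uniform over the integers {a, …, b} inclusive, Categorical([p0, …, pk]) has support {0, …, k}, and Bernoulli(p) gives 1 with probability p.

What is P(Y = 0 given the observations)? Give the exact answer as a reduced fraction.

P(Y = 0 | obs) = 1/3

Enumerate traces; 6 have nonzero weight after conditioning:
  (U=0, Y=1, Z=0, W=2, X=0) weight 1/768
  (U=0, Y=1, Z=2, W=2, X=1) weight 1/384
  (U=0, Y=1, Z=3, W=2, X=0) weight 1/768
  (U=1, Y=0, Z=0, W=2, X=0) weight 1/1536
  (U=1, Y=0, Z=2, W=2, X=1) weight 1/768
  (U=1, Y=0, Z=3, W=2, X=0) weight 1/1536
Group by Y:
  weight(Y=0) = 1/384
  weight(Y=1) = 1/192
Total weight = 1/384 + 1/192 = 1/128
P(Y=0 | obs) = 1/384 / 1/128 = 1/3
P(Y=1 | obs) = 1/192 / 1/128 = 2/3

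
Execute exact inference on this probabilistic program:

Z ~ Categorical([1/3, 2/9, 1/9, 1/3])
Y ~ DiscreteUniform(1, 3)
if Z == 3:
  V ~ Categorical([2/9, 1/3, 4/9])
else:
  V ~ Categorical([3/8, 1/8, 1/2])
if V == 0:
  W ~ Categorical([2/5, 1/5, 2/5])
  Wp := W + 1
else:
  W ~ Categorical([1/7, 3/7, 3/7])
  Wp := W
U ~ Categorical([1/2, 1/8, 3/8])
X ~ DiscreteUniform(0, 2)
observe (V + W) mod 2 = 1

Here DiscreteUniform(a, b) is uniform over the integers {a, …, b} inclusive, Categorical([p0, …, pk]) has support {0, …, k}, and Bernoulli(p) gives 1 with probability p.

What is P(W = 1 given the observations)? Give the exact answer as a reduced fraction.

P(W = 1 | obs) = 205/289

Enumerate traces; 432 have nonzero weight after conditioning:
  (Z=0, Y=1, V=0, W=1, U=0, X=0) weight 1/720
  (Z=0, Y=1, V=0, W=1, U=0, X=1) weight 1/720
  (Z=0, Y=1, V=0, W=1, U=0, X=2) weight 1/720
  (Z=0, Y=1, V=0, W=1, U=1, X=0) weight 1/2880
  (Z=0, Y=1, V=0, W=1, U=1, X=1) weight 1/2880
  (Z=0, Y=1, V=0, W=1, U=1, X=2) weight 1/2880
  (Z=0, Y=1, V=0, W=1, U=2, X=0) weight 1/960
  (Z=0, Y=1, V=0, W=1, U=2, X=1) weight 1/960
  (Z=0, Y=1, V=1, W=0, U=0, X=0) weight 1/3024
  (Z=0, Y=1, V=1, W=2, U=0, X=0) weight 1/1008
  … 422 more
Group by W:
  weight(W=0) = 1/36
  weight(W=1) = 205/756
  weight(W=2) = 1/12
Total weight = 1/36 + 205/756 + 1/12 = 289/756
P(W=0 | obs) = 1/36 / 289/756 = 21/289
P(W=1 | obs) = 205/756 / 289/756 = 205/289
P(W=2 | obs) = 1/12 / 289/756 = 63/289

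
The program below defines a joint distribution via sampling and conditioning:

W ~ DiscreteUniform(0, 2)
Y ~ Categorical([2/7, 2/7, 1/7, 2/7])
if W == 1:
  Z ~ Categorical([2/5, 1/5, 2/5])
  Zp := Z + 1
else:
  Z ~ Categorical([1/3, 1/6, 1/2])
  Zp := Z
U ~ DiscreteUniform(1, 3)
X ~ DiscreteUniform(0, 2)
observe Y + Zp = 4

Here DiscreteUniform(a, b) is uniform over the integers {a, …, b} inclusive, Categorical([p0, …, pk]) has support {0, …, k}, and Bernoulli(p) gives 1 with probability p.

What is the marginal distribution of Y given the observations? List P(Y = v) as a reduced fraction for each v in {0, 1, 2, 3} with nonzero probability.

Enumerate traces; 63 have nonzero weight after conditioning:
  (W=0, Y=2, Z=2, U=1, X=0) weight 1/378
  (W=0, Y=2, Z=2, U=1, X=1) weight 1/378
  (W=0, Y=2, Z=2, U=1, X=2) weight 1/378
  (W=0, Y=2, Z=2, U=2, X=0) weight 1/378
  (W=0, Y=2, Z=2, U=2, X=1) weight 1/378
  (W=0, Y=2, Z=2, U=2, X=2) weight 1/378
  (W=0, Y=2, Z=2, U=3, X=0) weight 1/378
  (W=0, Y=2, Z=2, U=3, X=1) weight 1/378
  (W=0, Y=3, Z=1, U=1, X=0) weight 1/567
  (W=1, Y=1, Z=2, U=1, X=0) weight 4/945
  … 53 more
Group by Y:
  weight(Y=1) = 4/105
  weight(Y=2) = 2/35
  weight(Y=3) = 22/315
Total weight = 4/105 + 2/35 + 22/315 = 52/315
P(Y=1 | obs) = 4/105 / 52/315 = 3/13
P(Y=2 | obs) = 2/35 / 52/315 = 9/26
P(Y=3 | obs) = 22/315 / 52/315 = 11/26

P(Y=1) = 3/13, P(Y=2) = 9/26, P(Y=3) = 11/26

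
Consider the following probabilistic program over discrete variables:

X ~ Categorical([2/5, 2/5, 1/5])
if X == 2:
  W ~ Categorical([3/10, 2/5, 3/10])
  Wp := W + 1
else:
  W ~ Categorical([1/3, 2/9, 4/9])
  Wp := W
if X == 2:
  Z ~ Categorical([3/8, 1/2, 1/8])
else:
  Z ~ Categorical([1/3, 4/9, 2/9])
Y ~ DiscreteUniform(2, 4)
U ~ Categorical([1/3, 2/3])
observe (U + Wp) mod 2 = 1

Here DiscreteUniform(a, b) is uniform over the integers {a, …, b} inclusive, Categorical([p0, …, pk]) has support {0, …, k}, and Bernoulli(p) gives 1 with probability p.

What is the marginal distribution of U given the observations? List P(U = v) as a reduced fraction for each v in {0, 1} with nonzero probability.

P(U=0) = 67/383, P(U=1) = 316/383

Enumerate traces; 81 have nonzero weight after conditioning:
  (X=0, W=0, Z=0, Y=2, U=1) weight 4/405
  (X=0, W=0, Z=0, Y=3, U=1) weight 4/405
  (X=0, W=0, Z=0, Y=4, U=1) weight 4/405
  (X=0, W=0, Z=1, Y=2, U=1) weight 16/1215
  (X=0, W=0, Z=1, Y=3, U=1) weight 16/1215
  (X=0, W=0, Z=1, Y=4, U=1) weight 16/1215
  (X=0, W=0, Z=2, Y=2, U=1) weight 8/1215
  (X=0, W=0, Z=2, Y=3, U=1) weight 8/1215
  (X=0, W=1, Z=0, Y=2, U=0) weight 4/1215
  … 72 more
Group by U:
  weight(U=0) = 67/675
  weight(U=1) = 316/675
Total weight = 67/675 + 316/675 = 383/675
P(U=0 | obs) = 67/675 / 383/675 = 67/383
P(U=1 | obs) = 316/675 / 383/675 = 316/383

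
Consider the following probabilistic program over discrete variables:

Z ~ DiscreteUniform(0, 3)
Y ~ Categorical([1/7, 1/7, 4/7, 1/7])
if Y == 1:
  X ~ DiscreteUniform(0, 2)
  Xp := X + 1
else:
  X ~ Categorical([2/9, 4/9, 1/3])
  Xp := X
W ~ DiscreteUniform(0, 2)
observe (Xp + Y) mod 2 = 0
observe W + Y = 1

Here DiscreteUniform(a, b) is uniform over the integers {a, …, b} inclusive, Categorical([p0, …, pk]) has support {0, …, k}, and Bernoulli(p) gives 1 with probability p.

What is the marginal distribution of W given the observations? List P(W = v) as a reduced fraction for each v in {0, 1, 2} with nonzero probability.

P(W=0) = 6/11, P(W=1) = 5/11

Enumerate traces; 16 have nonzero weight after conditioning:
  (Z=0, Y=0, X=0, W=1) weight 1/378
  (Z=0, Y=0, X=2, W=1) weight 1/252
  (Z=0, Y=1, X=0, W=0) weight 1/252
  (Z=0, Y=1, X=2, W=0) weight 1/252
  (Z=1, Y=0, X=0, W=1) weight 1/378
  (Z=1, Y=0, X=2, W=1) weight 1/252
  (Z=1, Y=1, X=0, W=0) weight 1/252
  (Z=1, Y=1, X=2, W=0) weight 1/252
  … 8 more
Group by W:
  weight(W=0) = 2/63
  weight(W=1) = 5/189
Total weight = 2/63 + 5/189 = 11/189
P(W=0 | obs) = 2/63 / 11/189 = 6/11
P(W=1 | obs) = 5/189 / 11/189 = 5/11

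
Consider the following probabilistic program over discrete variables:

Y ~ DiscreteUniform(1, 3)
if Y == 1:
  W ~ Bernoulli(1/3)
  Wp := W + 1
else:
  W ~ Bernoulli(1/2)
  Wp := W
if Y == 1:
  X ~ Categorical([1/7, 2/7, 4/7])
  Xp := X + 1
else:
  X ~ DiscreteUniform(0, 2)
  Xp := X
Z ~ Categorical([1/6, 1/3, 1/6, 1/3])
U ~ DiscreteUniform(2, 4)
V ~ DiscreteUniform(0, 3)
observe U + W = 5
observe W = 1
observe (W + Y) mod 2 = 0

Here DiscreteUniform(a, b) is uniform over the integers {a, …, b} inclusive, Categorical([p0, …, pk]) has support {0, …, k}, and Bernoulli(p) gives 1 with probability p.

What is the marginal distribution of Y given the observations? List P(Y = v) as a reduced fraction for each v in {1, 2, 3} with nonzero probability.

P(Y=1) = 2/5, P(Y=3) = 3/5

Enumerate traces; 96 have nonzero weight after conditioning:
  (Y=1, W=1, X=0, Z=0, U=4, V=0) weight 1/4536
  (Y=1, W=1, X=0, Z=0, U=4, V=1) weight 1/4536
  (Y=1, W=1, X=0, Z=0, U=4, V=2) weight 1/4536
  (Y=1, W=1, X=0, Z=0, U=4, V=3) weight 1/4536
  (Y=1, W=1, X=0, Z=1, U=4, V=0) weight 1/2268
  (Y=1, W=1, X=0, Z=1, U=4, V=1) weight 1/2268
  (Y=1, W=1, X=0, Z=1, U=4, V=2) weight 1/2268
  (Y=1, W=1, X=0, Z=1, U=4, V=3) weight 1/2268
  (Y=3, W=1, X=0, Z=0, U=4, V=0) weight 1/1296
  … 87 more
Group by Y:
  weight(Y=1) = 1/27
  weight(Y=3) = 1/18
Total weight = 1/27 + 1/18 = 5/54
P(Y=1 | obs) = 1/27 / 5/54 = 2/5
P(Y=3 | obs) = 1/18 / 5/54 = 3/5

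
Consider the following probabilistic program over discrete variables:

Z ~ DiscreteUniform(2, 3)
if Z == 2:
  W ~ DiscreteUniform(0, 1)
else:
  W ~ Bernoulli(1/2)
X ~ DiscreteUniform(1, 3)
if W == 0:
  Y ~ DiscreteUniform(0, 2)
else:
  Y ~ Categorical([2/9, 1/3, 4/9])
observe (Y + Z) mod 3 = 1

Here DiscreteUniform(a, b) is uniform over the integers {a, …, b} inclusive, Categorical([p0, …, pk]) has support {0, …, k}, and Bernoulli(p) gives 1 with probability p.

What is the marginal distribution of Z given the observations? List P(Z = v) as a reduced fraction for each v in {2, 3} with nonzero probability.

P(Z=2) = 7/13, P(Z=3) = 6/13

Enumerate traces; 12 have nonzero weight after conditioning:
  (Z=2, W=0, X=1, Y=2) weight 1/36
  (Z=2, W=0, X=2, Y=2) weight 1/36
  (Z=2, W=0, X=3, Y=2) weight 1/36
  (Z=2, W=1, X=1, Y=2) weight 1/27
  (Z=2, W=1, X=2, Y=2) weight 1/27
  (Z=2, W=1, X=3, Y=2) weight 1/27
  (Z=3, W=0, X=1, Y=1) weight 1/36
  (Z=3, W=0, X=2, Y=1) weight 1/36
  … 4 more
Group by Z:
  weight(Z=2) = 7/36
  weight(Z=3) = 1/6
Total weight = 7/36 + 1/6 = 13/36
P(Z=2 | obs) = 7/36 / 13/36 = 7/13
P(Z=3 | obs) = 1/6 / 13/36 = 6/13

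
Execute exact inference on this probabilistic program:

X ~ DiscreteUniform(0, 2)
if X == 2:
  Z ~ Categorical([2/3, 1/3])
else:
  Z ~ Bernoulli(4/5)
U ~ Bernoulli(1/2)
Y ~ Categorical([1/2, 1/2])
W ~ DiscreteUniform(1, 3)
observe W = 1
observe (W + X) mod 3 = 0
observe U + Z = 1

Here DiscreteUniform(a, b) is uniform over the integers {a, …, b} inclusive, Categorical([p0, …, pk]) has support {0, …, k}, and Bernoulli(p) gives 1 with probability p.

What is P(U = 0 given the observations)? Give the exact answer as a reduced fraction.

Enumerate traces; 4 have nonzero weight after conditioning:
  (X=2, Z=0, U=1, Y=0, W=1) weight 1/54
  (X=2, Z=0, U=1, Y=1, W=1) weight 1/54
  (X=2, Z=1, U=0, Y=0, W=1) weight 1/108
  (X=2, Z=1, U=0, Y=1, W=1) weight 1/108
Group by U:
  weight(U=0) = 1/54
  weight(U=1) = 1/27
Total weight = 1/54 + 1/27 = 1/18
P(U=0 | obs) = 1/54 / 1/18 = 1/3
P(U=1 | obs) = 1/27 / 1/18 = 2/3

P(U = 0 | obs) = 1/3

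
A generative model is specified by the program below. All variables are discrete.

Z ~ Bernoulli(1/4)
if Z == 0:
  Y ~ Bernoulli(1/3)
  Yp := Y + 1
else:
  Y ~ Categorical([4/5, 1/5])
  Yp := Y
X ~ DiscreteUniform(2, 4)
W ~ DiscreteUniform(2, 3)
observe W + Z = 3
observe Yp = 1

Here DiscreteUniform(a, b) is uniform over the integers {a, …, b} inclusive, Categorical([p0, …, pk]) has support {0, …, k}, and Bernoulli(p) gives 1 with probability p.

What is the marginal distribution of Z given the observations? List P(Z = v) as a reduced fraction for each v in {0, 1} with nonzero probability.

P(Z=0) = 10/11, P(Z=1) = 1/11

Enumerate traces; 6 have nonzero weight after conditioning:
  (Z=0, Y=0, X=2, W=3) weight 1/12
  (Z=0, Y=0, X=3, W=3) weight 1/12
  (Z=0, Y=0, X=4, W=3) weight 1/12
  (Z=1, Y=1, X=2, W=2) weight 1/120
  (Z=1, Y=1, X=3, W=2) weight 1/120
  (Z=1, Y=1, X=4, W=2) weight 1/120
Group by Z:
  weight(Z=0) = 1/4
  weight(Z=1) = 1/40
Total weight = 1/4 + 1/40 = 11/40
P(Z=0 | obs) = 1/4 / 11/40 = 10/11
P(Z=1 | obs) = 1/40 / 11/40 = 1/11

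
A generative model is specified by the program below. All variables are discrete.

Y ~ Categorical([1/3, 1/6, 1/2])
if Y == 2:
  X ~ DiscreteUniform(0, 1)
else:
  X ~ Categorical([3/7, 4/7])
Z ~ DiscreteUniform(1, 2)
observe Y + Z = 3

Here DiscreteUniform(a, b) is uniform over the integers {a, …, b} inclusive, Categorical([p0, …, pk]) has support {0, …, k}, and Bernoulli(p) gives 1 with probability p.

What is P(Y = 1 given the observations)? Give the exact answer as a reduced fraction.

Enumerate traces; 4 have nonzero weight after conditioning:
  (Y=1, X=0, Z=2) weight 1/28
  (Y=1, X=1, Z=2) weight 1/21
  (Y=2, X=0, Z=1) weight 1/8
  (Y=2, X=1, Z=1) weight 1/8
Group by Y:
  weight(Y=1) = 1/12
  weight(Y=2) = 1/4
Total weight = 1/12 + 1/4 = 1/3
P(Y=1 | obs) = 1/12 / 1/3 = 1/4
P(Y=2 | obs) = 1/4 / 1/3 = 3/4

P(Y = 1 | obs) = 1/4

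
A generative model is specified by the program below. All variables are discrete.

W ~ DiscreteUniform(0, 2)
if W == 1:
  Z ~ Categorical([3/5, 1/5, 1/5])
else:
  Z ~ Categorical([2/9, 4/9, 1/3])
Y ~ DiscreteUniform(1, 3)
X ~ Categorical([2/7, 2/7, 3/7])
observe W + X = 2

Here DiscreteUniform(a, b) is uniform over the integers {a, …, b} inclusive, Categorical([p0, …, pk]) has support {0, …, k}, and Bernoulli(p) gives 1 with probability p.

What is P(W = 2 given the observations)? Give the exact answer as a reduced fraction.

Enumerate traces; 27 have nonzero weight after conditioning:
  (W=0, Z=0, Y=1, X=2) weight 2/189
  (W=0, Z=0, Y=2, X=2) weight 2/189
  (W=0, Z=0, Y=3, X=2) weight 2/189
  (W=0, Z=1, Y=1, X=2) weight 4/189
  (W=0, Z=1, Y=2, X=2) weight 4/189
  (W=0, Z=1, Y=3, X=2) weight 4/189
  (W=0, Z=2, Y=1, X=2) weight 1/63
  (W=0, Z=2, Y=2, X=2) weight 1/63
  (W=1, Z=0, Y=1, X=1) weight 2/105
  (W=2, Z=0, Y=1, X=0) weight 4/567
  … 17 more
Group by W:
  weight(W=0) = 1/7
  weight(W=1) = 2/21
  weight(W=2) = 2/21
Total weight = 1/7 + 2/21 + 2/21 = 1/3
P(W=0 | obs) = 1/7 / 1/3 = 3/7
P(W=1 | obs) = 2/21 / 1/3 = 2/7
P(W=2 | obs) = 2/21 / 1/3 = 2/7

P(W = 2 | obs) = 2/7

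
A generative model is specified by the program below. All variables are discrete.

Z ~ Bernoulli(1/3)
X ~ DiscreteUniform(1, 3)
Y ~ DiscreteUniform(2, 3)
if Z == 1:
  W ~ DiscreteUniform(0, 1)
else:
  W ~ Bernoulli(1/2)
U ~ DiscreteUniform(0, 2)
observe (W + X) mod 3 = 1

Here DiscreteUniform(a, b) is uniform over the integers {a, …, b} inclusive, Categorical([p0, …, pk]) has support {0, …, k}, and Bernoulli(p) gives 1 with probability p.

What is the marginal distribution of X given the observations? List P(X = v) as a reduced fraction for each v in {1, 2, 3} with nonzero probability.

P(X=1) = 1/2, P(X=3) = 1/2

Enumerate traces; 24 have nonzero weight after conditioning:
  (Z=0, X=1, Y=2, W=0, U=0) weight 1/54
  (Z=0, X=1, Y=2, W=0, U=1) weight 1/54
  (Z=0, X=1, Y=2, W=0, U=2) weight 1/54
  (Z=0, X=1, Y=3, W=0, U=0) weight 1/54
  (Z=0, X=1, Y=3, W=0, U=1) weight 1/54
  (Z=0, X=1, Y=3, W=0, U=2) weight 1/54
  (Z=0, X=3, Y=2, W=1, U=0) weight 1/54
  (Z=0, X=3, Y=2, W=1, U=1) weight 1/54
  … 16 more
Group by X:
  weight(X=1) = 1/6
  weight(X=3) = 1/6
Total weight = 1/6 + 1/6 = 1/3
P(X=1 | obs) = 1/6 / 1/3 = 1/2
P(X=3 | obs) = 1/6 / 1/3 = 1/2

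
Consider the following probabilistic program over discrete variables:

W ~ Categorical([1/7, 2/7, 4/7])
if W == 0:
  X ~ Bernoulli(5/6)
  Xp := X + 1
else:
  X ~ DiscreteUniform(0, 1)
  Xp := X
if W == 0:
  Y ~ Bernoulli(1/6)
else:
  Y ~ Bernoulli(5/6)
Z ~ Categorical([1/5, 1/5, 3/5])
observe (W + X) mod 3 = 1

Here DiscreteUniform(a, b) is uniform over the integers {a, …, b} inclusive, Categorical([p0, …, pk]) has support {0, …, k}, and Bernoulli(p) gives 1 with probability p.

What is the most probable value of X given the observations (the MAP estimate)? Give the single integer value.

argmax_v P(X = v | obs) = 0

Enumerate traces; 12 have nonzero weight after conditioning:
  (W=0, X=1, Y=0, Z=0) weight 5/252
  (W=0, X=1, Y=0, Z=1) weight 5/252
  (W=0, X=1, Y=0, Z=2) weight 5/84
  (W=0, X=1, Y=1, Z=0) weight 1/252
  (W=0, X=1, Y=1, Z=1) weight 1/252
  (W=0, X=1, Y=1, Z=2) weight 1/84
  (W=1, X=0, Y=0, Z=0) weight 1/210
  (W=1, X=0, Y=0, Z=1) weight 1/210
  … 4 more
Group by X:
  weight(X=0) = 1/7
  weight(X=1) = 5/42
Total weight = 1/7 + 5/42 = 11/42
P(X=0 | obs) = 1/7 / 11/42 = 6/11
P(X=1 | obs) = 5/42 / 11/42 = 5/11
argmax = 0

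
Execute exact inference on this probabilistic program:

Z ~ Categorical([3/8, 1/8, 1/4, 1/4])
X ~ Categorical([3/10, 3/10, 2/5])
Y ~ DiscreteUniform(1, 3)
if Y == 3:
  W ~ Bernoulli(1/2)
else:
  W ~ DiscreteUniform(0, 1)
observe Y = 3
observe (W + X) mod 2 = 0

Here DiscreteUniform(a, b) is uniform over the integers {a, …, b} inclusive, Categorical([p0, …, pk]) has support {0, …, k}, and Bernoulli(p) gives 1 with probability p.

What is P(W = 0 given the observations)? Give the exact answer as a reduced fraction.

P(W = 0 | obs) = 7/10

Enumerate traces; 12 have nonzero weight after conditioning:
  (Z=0, X=0, Y=3, W=0) weight 3/160
  (Z=0, X=1, Y=3, W=1) weight 3/160
  (Z=0, X=2, Y=3, W=0) weight 1/40
  (Z=1, X=0, Y=3, W=0) weight 1/160
  (Z=1, X=1, Y=3, W=1) weight 1/160
  (Z=1, X=2, Y=3, W=0) weight 1/120
  (Z=2, X=0, Y=3, W=0) weight 1/80
  (Z=2, X=1, Y=3, W=1) weight 1/80
  … 4 more
Group by W:
  weight(W=0) = 7/60
  weight(W=1) = 1/20
Total weight = 7/60 + 1/20 = 1/6
P(W=0 | obs) = 7/60 / 1/6 = 7/10
P(W=1 | obs) = 1/20 / 1/6 = 3/10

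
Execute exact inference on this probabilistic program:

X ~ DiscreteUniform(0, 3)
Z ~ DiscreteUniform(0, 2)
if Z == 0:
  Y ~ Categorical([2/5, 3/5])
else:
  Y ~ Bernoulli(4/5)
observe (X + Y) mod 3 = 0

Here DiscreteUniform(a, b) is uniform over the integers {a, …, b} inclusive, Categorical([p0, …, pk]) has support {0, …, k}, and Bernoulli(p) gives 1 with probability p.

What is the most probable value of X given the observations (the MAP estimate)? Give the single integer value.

Enumerate traces; 9 have nonzero weight after conditioning:
  (X=0, Z=0, Y=0) weight 1/30
  (X=0, Z=1, Y=0) weight 1/60
  (X=0, Z=2, Y=0) weight 1/60
  (X=2, Z=0, Y=1) weight 1/20
  (X=2, Z=1, Y=1) weight 1/15
  (X=2, Z=2, Y=1) weight 1/15
  (X=3, Z=0, Y=0) weight 1/30
  (X=3, Z=1, Y=0) weight 1/60
  … 1 more
Group by X:
  weight(X=0) = 1/15
  weight(X=2) = 11/60
  weight(X=3) = 1/15
Total weight = 1/15 + 11/60 + 1/15 = 19/60
P(X=0 | obs) = 1/15 / 19/60 = 4/19
P(X=2 | obs) = 11/60 / 19/60 = 11/19
P(X=3 | obs) = 1/15 / 19/60 = 4/19
argmax = 2

argmax_v P(X = v | obs) = 2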